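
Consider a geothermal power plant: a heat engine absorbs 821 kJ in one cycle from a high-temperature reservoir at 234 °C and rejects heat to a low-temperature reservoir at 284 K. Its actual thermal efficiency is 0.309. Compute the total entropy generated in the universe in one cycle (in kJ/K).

T_H = 234 °C → 234 + 273.15 = 507.15 K.
W = η·Q_H = 0.309 × 821 = 253.7 kJ, so Q_C = Q_H − W = 567.3 kJ.
Entropy balance on the reservoirs: −Q_H/T_H = -1.619 kJ/K, +Q_C/T_C = 1.998 kJ/K.
ΔS_univ = −Q_H/T_H + Q_C/T_C = 0.3787 kJ/K (> 0, since η = 0.309 < η_Carnot = 0.440).

ΔS_univ ≈ 0.3787 kJ/K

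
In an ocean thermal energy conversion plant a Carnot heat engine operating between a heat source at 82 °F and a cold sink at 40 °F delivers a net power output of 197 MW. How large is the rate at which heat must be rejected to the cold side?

Q̇_C ≈ 2340 MW

T_H = 82 °F → (82 − 32) × 5/9 = 27.78 °C = 300.93 K.
T_C = 40 °F → (40 − 32) × 5/9 = 4.44 °C = 277.59 K.
The Carnot efficiency is η = 1 − T_C/T_H = 1 − 277.59/300.93 = 0.0775.
Since Q_C/Q_H = T_C/T_H and Q_H = W/η, Q_C = W·T_C/(T_H − T_C) = 197 × 277.59/23.33 = 2340 MW.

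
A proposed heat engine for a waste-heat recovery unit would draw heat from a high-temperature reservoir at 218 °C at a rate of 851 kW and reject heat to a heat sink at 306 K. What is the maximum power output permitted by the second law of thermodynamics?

Ẇ_max ≈ 320.8 kW

T_H = 218 °C → 218 + 273.15 = 491.15 K.
By the Carnot theorem, η_max = 1 − T_C/T_H = 1 − 306.00/491.15 = 0.3770.
W_max = η_max · Q_H = 0.3770 × 851 = 320.8 kW.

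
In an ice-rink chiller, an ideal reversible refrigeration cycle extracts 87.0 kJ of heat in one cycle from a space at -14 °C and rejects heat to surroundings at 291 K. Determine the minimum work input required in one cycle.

T_C = -14 °C → -14 + 273.15 = 259.15 K.
Carnot COP: COP_R = T_C/(T_H − T_C) = 259.15/31.85 = 8.1366.
W = Q_C/COP_R = 87.0/8.1366 = 10.69 kJ.

W_in ≈ 10.69 kJ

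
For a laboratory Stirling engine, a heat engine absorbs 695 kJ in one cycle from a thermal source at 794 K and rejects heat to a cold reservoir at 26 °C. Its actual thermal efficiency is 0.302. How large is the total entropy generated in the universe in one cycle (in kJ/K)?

T_C = 26 °C → 26 + 273.15 = 299.15 K.
W = η·Q_H = 0.302 × 695 = 209.9 kJ, so Q_C = Q_H − W = 485.1 kJ.
Reservoir entropy changes: ΔS_H = −Q_H/T_H = −695/794.00 = -0.8753 kJ/K and ΔS_C = +Q_C/T_C = 485.1/299.15 = 1.622 kJ/K.
ΔS_univ = −Q_H/T_H + Q_C/T_C = 0.7463 kJ/K (> 0, since η = 0.302 < η_Carnot = 0.623).

ΔS_univ ≈ 0.7463 kJ/K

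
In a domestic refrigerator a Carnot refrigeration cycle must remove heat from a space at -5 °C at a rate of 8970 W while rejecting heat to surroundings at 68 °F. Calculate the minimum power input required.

T_H = 68 °F → (68 − 32) × 5/9 = 20.00 °C = 293.15 K.
T_C = -5 °C → -5 + 273.15 = 268.15 K.
COP_R = T_C/(T_H − T_C) = 268.15/25.00 = 10.7260.
W = Q_C/COP_R = 8970/10.7260 = 836 W.

Ẇ_in ≈ 836 W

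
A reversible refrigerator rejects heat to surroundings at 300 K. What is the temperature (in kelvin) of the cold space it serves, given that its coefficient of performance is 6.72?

T_C ≈ 261 K

COP_R = T_C/(T_H − T_C) ⇒ T_C = T_H·COP_R/(1 + COP_R) = 300.00 × 6.72/(1 + 6.72) = 261 K.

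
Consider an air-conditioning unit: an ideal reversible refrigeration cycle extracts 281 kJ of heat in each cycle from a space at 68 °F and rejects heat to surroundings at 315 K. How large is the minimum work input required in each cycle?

T_C = 68 °F → (68 − 32) × 5/9 = 20.00 °C = 293.15 K.
Carnot COP: COP_R = T_C/(T_H − T_C) = 293.15/21.85 = 13.4165.
W = Q_C/COP_R = 281/13.4165 = 20.94 kJ.

W_in ≈ 20.94 kJ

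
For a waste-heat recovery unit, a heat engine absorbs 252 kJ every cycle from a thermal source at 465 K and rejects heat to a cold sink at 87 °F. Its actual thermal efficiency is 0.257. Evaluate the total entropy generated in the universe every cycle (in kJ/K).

T_C = 87 °F → (87 − 32) × 5/9 = 30.56 °C = 303.71 K.
W = η·Q_H = 0.257 × 252 = 64.76 kJ, so Q_C = Q_H − W = 187.2 kJ.
Entropy balance on the reservoirs: −Q_H/T_H = -0.5419 kJ/K, +Q_C/T_C = 0.6165 kJ/K.
ΔS_univ = −Q_H/T_H + Q_C/T_C = 0.07457 kJ/K (> 0, since η = 0.257 < η_Carnot = 0.347).

ΔS_univ ≈ 0.07457 kJ/K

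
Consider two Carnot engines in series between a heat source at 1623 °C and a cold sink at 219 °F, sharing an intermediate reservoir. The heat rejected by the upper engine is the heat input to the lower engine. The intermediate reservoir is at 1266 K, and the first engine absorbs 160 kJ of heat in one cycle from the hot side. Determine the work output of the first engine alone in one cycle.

T_H = 1623 °C → 1623 + 273.15 = 1896.15 K.
T_C = 219 °F → (219 − 32) × 5/9 = 103.89 °C = 377.04 K.
First-stage efficiency η₁ = 1 − T_m/T_H = 1 − 1266.00/1896.15 = 0.3323.
W₁ = η₁·Q_H = 0.3323 × 160 = 53.17 kJ.

W₁ ≈ 53.17 kJ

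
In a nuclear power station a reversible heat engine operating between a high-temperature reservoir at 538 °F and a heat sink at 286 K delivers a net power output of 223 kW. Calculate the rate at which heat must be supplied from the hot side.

Q̇_H ≈ 461 kW

T_H = 538 °F → (538 − 32) × 5/9 = 281.11 °C = 554.26 K.
The Carnot efficiency is η = 1 − T_C/T_H = 1 − 286.00/554.26 = 0.4840.
Q_H = W/η = 223/0.4840 = 461 kW.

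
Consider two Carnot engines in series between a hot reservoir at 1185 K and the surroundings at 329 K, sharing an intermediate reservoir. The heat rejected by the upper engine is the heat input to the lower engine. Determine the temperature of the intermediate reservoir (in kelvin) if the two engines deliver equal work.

T_m ≈ 757 K

For reversible stages Q_m = Q_H·(T_m/T_H). Setting W₁ = Q_H(1 − T_m/T_H) equal to W₂ = Q_m(1 − T_C/T_m) = Q_H·(T_m − T_C)/T_H gives T_H − T_m = T_m − T_C, so T_m = (T_H + T_C)/2 = (1185.00 + 329.00)/2 = 757 K.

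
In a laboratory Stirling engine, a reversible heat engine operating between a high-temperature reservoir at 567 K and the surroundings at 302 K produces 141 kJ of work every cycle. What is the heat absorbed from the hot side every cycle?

Q_H ≈ 302 kJ

Since the cycle is reversible, η = 1 − T_C/T_H = 1 − 302.00/567.00 = 0.4674.
Q_H = W/η = 141/0.4674 = 302 kJ.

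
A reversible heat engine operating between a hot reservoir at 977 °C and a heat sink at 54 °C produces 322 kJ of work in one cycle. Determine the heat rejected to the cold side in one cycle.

T_H = 977 °C → 977 + 273.15 = 1250.15 K.
T_C = 54 °C → 54 + 273.15 = 327.15 K.
The Carnot efficiency is η = 1 − T_C/T_H = 1 − 327.15/1250.15 = 0.7383.
Since Q_C/Q_H = T_C/T_H and Q_H = W/η, Q_C = W·T_C/(T_H − T_C) = 322 × 327.15/923.00 = 114.1 kJ.

Q_C ≈ 114.1 kJ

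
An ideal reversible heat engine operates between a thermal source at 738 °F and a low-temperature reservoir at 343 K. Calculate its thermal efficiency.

T_H = 738 °F → (738 − 32) × 5/9 = 392.22 °C = 665.37 K.
For a reversible engine, η = 1 − T_C/T_H = 1 − 343.00/665.37 = 0.484.

η ≈ 0.484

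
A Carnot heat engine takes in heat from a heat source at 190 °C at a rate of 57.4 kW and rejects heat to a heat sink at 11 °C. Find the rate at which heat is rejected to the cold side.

Q̇_C ≈ 35.2 kW

T_H = 190 °C → 190 + 273.15 = 463.15 K.
T_C = 11 °C → 11 + 273.15 = 284.15 K.
For a reversible engine, η = 1 − T_C/T_H = 1 − 284.15/463.15 = 0.3865.
For a reversible cycle Q_C/Q_H = T_C/T_H, so Q_C = 57.4 × 284.15/463.15 = 35.2 kW.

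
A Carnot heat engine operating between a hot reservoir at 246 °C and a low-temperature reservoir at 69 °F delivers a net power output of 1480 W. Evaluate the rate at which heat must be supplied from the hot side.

Q̇_H ≈ 3408 W

T_H = 246 °C → 246 + 273.15 = 519.15 K.
T_C = 69 °F → (69 − 32) × 5/9 = 20.56 °C = 293.71 K.
Carnot efficiency: η = 1 − T_C/T_H = 1 − 293.71/519.15 = 0.4343.
Q_H = W/η = 1480/0.4343 = 3408 W.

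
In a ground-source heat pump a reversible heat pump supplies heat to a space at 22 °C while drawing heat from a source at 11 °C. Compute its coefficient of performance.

T_H = 22 °C → 22 + 273.15 = 295.15 K.
T_C = 11 °C → 11 + 273.15 = 284.15 K.
The Carnot heat-pump COP is COP_HP = T_H/(T_H − T_C) = 295.15/(295.15 − 284.15) = 26.8.

COP_HP ≈ 26.8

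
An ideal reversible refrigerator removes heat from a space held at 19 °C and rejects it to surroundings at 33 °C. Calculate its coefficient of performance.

COP_R ≈ 20.9

T_H = 33 °C → 33 + 273.15 = 306.15 K.
T_C = 19 °C → 19 + 273.15 = 292.15 K.
Carnot COP: COP_R = T_C/(T_H − T_C) = 292.15/(306.15 − 292.15) = 20.9.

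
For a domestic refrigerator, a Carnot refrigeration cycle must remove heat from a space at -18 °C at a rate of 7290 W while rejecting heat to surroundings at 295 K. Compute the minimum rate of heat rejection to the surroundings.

Q̇_H ≈ 8430 W

T_C = -18 °C → -18 + 273.15 = 255.15 K.
For a reversible cycle Q_H/Q_C = T_H/T_C, so Q_H = Q_C·T_H/T_C = 7290 × 295.00/255.15 = 8430 W.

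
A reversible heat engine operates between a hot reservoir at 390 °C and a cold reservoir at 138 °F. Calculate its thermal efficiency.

T_H = 390 °C → 390 + 273.15 = 663.15 K.
T_C = 138 °F → (138 − 32) × 5/9 = 58.89 °C = 332.04 K.
η_rev = 1 − T_C/T_H = 1 − 332.04/663.15 = 0.499.

η ≈ 0.499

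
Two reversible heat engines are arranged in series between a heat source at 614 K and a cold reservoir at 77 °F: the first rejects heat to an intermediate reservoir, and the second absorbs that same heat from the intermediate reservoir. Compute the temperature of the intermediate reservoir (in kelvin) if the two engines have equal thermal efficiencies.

T_m ≈ 428 K

T_C = 77 °F → (77 − 32) × 5/9 = 25.00 °C = 298.15 K.
Equal efficiencies require 1 − T_m/T_H = 1 − T_C/T_m, i.e. T_m/T_H = T_C/T_m, so T_m = √(T_H·T_C) = √(614.00 × 298.15) = 428 K.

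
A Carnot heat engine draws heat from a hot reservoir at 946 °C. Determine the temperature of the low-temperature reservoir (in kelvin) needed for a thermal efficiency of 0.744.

T_C ≈ 312 K

T_H = 946 °C → 946 + 273.15 = 1219.15 K.
From η = 1 − T_C/T_H, T_C = T_H·(1 − η) = 1219.15 × (1 − 0.744) = 312 K.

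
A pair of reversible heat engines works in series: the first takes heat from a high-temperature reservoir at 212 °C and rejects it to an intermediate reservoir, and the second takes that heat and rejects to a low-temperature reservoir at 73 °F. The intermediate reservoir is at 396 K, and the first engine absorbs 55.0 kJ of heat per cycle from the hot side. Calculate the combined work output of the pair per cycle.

T_H = 212 °C → 212 + 273.15 = 485.15 K.
T_C = 73 °F → (73 − 32) × 5/9 = 22.78 °C = 295.93 K.
Two reversible stages in series are equivalent to a single Carnot engine between T_H and T_C, so η_total = 1 − T_C/T_H = 1 − 295.93/485.15 = 0.3900.
W_total = η_total · Q_H = 0.3900 × 55.0 = 21.5 kJ.

W_total ≈ 21.5 kJ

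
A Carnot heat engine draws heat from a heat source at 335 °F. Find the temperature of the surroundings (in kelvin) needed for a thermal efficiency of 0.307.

T_C ≈ 306 K

T_H = 335 °F → (335 − 32) × 5/9 = 168.33 °C = 441.48 K.
From η = 1 − T_C/T_H, T_C = T_H·(1 − η) = 441.48 × (1 − 0.307) = 306 K.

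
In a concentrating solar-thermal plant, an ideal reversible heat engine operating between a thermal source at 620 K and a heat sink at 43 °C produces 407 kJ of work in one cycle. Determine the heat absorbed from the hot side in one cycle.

Q_H ≈ 830.5 kJ

T_C = 43 °C → 43 + 273.15 = 316.15 K.
η_rev = 1 − T_C/T_H = 1 − 316.15/620.00 = 0.4901.
Q_H = W/η = 407/0.4901 = 830.5 kJ.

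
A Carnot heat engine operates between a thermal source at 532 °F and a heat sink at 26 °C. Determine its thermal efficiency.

T_H = 532 °F → (532 − 32) × 5/9 = 277.78 °C = 550.93 K.
T_C = 26 °C → 26 + 273.15 = 299.15 K.
Since the cycle is reversible, η = 1 − T_C/T_H = 1 − 299.15/550.93 = 0.457.

η ≈ 0.457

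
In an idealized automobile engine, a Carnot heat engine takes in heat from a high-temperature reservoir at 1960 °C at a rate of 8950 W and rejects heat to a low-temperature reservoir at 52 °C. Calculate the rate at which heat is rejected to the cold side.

T_H = 1960 °C → 1960 + 273.15 = 2233.15 K.
T_C = 52 °C → 52 + 273.15 = 325.15 K.
For a reversible engine, η = 1 − T_C/T_H = 1 − 325.15/2233.15 = 0.8544.
For a reversible cycle Q_C/Q_H = T_C/T_H, so Q_C = 8950 × 325.15/2233.15 = 1303 W.

Q̇_C ≈ 1303 W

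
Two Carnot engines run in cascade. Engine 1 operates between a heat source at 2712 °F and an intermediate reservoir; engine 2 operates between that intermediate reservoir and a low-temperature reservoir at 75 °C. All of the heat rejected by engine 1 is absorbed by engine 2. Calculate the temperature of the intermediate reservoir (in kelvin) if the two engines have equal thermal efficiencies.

T_H = 2712 °F → (2712 − 32) × 5/9 = 1488.89 °C = 1762.04 K.
T_C = 75 °C → 75 + 273.15 = 348.15 K.
Equal efficiencies require 1 − T_m/T_H = 1 − T_C/T_m, i.e. T_m/T_H = T_C/T_m, so T_m = √(T_H·T_C) = √(1762.04 × 348.15) = 783 K.

T_m ≈ 783 K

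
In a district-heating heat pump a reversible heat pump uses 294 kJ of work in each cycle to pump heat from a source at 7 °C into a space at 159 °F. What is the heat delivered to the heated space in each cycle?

Q_H ≈ 1590 kJ

T_H = 159 °F → (159 − 32) × 5/9 = 70.56 °C = 343.71 K.
T_C = 7 °C → 7 + 273.15 = 280.15 K.
COP_HP = T_H/(T_H − T_C) = 343.71/63.56 = 5.4080.
Q_H = COP_HP · W = 5.4080 × 294 = 1590 kJ.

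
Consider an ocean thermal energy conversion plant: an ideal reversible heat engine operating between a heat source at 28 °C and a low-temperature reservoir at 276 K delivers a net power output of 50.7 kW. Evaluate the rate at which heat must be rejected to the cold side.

Q̇_C ≈ 556 kW

T_H = 28 °C → 28 + 273.15 = 301.15 K.
For a reversible engine, η = 1 − T_C/T_H = 1 − 276.00/301.15 = 0.0835.
Since Q_C/Q_H = T_C/T_H and Q_H = W/η, Q_C = W·T_C/(T_H − T_C) = 50.7 × 276.00/25.15 = 556 kW.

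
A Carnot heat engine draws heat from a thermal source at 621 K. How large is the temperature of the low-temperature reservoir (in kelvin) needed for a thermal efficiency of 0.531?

T_C ≈ 291 K

From η = 1 − T_C/T_H, T_C = T_H·(1 − η) = 621.00 × (1 − 0.531) = 291 K.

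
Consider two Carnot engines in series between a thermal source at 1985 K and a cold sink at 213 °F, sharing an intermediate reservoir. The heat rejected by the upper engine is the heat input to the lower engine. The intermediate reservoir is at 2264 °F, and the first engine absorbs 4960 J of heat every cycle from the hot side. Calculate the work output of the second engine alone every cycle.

T_C = 213 °F → (213 − 32) × 5/9 = 100.56 °C = 373.71 K.
T_m = 2264 °F → (2264 − 32) × 5/9 = 1240.00 °C = 1513.15 K.
Heat entering the second stage: Q_m = Q_H·(T_m/T_H) = 4960 × 1513.15/1985.00 = 3781 J.
Second-stage efficiency η₂ = 1 − T_C/T_m = 1 − 373.71/1513.15 = 0.7530, so W₂ = η₂·Q_m = 2847 J.

W₂ ≈ 2847 J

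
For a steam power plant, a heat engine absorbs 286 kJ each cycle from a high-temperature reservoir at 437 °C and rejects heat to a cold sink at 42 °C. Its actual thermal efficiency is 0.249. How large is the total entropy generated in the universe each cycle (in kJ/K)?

ΔS_univ ≈ 0.2788 kJ/K

T_H = 437 °C → 437 + 273.15 = 710.15 K.
T_C = 42 °C → 42 + 273.15 = 315.15 K.
W = η·Q_H = 0.249 × 286 = 71.21 kJ, so Q_C = Q_H − W = 214.8 kJ.
The hot reservoir loses entropy Q_H/T_H = 286/710.15 = 0.4027 kJ/K; the cold reservoir gains Q_C/T_C = 214.8/315.15 = 0.6815 kJ/K.
ΔS_univ = −Q_H/T_H + Q_C/T_C = 0.2788 kJ/K (> 0, since η = 0.249 < η_Carnot = 0.556).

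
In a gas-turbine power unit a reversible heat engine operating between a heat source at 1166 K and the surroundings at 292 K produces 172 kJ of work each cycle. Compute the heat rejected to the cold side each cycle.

Q_C ≈ 57.5 kJ

Carnot efficiency: η = 1 − T_C/T_H = 1 − 292.00/1166.00 = 0.7496.
Since Q_C/Q_H = T_C/T_H and Q_H = W/η, Q_C = W·T_C/(T_H − T_C) = 172 × 292.00/874.00 = 57.5 kJ.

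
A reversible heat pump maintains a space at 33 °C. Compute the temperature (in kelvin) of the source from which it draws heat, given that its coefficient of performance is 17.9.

T_C ≈ 289.0 K

T_H = 33 °C → 33 + 273.15 = 306.15 K.
COP_HP = T_H/(T_H − T_C) ⇒ T_C = T_H·(COP_HP − 1)/COP_HP = 306.15 × (17.9 − 1)/17.9 = 289.0 K.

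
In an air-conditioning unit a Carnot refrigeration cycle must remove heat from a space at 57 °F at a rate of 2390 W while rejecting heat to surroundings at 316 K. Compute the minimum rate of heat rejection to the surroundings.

Q̇_H ≈ 2630 W

T_C = 57 °F → (57 − 32) × 5/9 = 13.89 °C = 287.04 K.
For a reversible cycle Q_H/Q_C = T_H/T_C, so Q_H = Q_C·T_H/T_C = 2390 × 316.00/287.04 = 2630 W.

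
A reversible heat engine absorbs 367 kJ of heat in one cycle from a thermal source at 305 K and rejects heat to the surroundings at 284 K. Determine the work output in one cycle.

W ≈ 25.3 kJ

Since the cycle is reversible, η = 1 − T_C/T_H = 1 − 284.00/305.00 = 0.0689.
W = η·Q_H = 0.0689 × 367 = 25.3 kJ.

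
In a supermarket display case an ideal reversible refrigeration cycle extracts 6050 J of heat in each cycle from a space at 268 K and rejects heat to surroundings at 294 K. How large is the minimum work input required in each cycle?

For a reversible refrigerator, COP_R = T_C/(T_H − T_C) = 268.00/26.00 = 10.3077.
W = Q_C/COP_R = 6050/10.3077 = 586.9 J.

W_in ≈ 586.9 J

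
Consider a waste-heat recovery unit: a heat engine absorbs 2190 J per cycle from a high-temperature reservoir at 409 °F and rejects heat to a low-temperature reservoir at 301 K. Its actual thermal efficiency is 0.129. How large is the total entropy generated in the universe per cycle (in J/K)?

T_H = 409 °F → (409 − 32) × 5/9 = 209.44 °C = 482.59 K.
W = η·Q_H = 0.129 × 2190 = 282.5 J, so Q_C = Q_H − W = 1907 J.
Reservoir entropy changes: ΔS_H = −Q_H/T_H = −2190/482.59 = -4.538 J/K and ΔS_C = +Q_C/T_C = 1907/301.00 = 6.337 J/K.
ΔS_univ = −Q_H/T_H + Q_C/T_C = 1.80 J/K (> 0, since η = 0.129 < η_Carnot = 0.376).

ΔS_univ ≈ 1.80 J/K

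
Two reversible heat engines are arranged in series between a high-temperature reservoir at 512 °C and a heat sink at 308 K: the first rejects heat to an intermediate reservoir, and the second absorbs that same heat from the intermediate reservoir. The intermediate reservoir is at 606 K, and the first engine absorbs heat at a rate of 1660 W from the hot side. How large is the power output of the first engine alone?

T_H = 512 °C → 512 + 273.15 = 785.15 K.
First-stage efficiency η₁ = 1 − T_m/T_H = 1 − 606.00/785.15 = 0.2282.
W₁ = η₁·Q_H = 0.2282 × 1660 = 378.8 W.

Ẇ₁ ≈ 378.8 W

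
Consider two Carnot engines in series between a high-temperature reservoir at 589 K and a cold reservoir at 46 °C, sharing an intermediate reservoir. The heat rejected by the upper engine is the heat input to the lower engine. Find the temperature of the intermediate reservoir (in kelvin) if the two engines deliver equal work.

T_m ≈ 454.1 K

T_C = 46 °C → 46 + 273.15 = 319.15 K.
For reversible stages Q_m = Q_H·(T_m/T_H). Setting W₁ = Q_H(1 − T_m/T_H) equal to W₂ = Q_m(1 − T_C/T_m) = Q_H·(T_m − T_C)/T_H gives T_H − T_m = T_m − T_C, so T_m = (T_H + T_C)/2 = (589.00 + 319.15)/2 = 454.1 K.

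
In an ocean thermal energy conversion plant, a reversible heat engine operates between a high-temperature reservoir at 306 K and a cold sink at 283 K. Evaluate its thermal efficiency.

For a reversible engine, η = 1 − T_C/T_H = 1 − 283.00/306.00 = 0.0752.

η ≈ 0.0752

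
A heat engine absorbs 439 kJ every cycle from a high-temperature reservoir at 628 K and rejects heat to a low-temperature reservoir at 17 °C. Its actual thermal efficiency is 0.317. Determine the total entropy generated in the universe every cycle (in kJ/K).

T_C = 17 °C → 17 + 273.15 = 290.15 K.
W = η·Q_H = 0.317 × 439 = 139.2 kJ, so Q_C = Q_H − W = 299.8 kJ.
Reservoir entropy changes: ΔS_H = −Q_H/T_H = −439/628.00 = -0.6990 kJ/K and ΔS_C = +Q_C/T_C = 299.8/290.15 = 1.033 kJ/K.
ΔS_univ = −Q_H/T_H + Q_C/T_C = 0.3343 kJ/K (> 0, since η = 0.317 < η_Carnot = 0.538).

ΔS_univ ≈ 0.3343 kJ/K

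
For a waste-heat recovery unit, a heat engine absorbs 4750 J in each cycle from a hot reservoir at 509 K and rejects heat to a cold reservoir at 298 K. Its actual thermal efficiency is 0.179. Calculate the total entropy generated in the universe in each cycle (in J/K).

W = η·Q_H = 0.179 × 4750 = 850.2 J, so Q_C = Q_H − W = 3900 J.
The hot reservoir loses entropy Q_H/T_H = 4750/509.00 = 9.332 J/K; the cold reservoir gains Q_C/T_C = 3900/298.00 = 13.09 J/K.
ΔS_univ = −Q_H/T_H + Q_C/T_C = 3.754 J/K (> 0, since η = 0.179 < η_Carnot = 0.415).

ΔS_univ ≈ 3.754 J/K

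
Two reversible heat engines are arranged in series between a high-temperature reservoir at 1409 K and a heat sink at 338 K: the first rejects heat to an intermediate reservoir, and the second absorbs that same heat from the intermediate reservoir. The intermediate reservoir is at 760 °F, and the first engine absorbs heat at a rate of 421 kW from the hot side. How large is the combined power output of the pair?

Ẇ_total ≈ 320.0 kW

Two reversible stages in series are equivalent to a single Carnot engine between T_H and T_C, so η_total = 1 − T_C/T_H = 1 − 338.00/1409.00 = 0.7601.
W_total = η_total · Q_H = 0.7601 × 421 = 320.0 kW.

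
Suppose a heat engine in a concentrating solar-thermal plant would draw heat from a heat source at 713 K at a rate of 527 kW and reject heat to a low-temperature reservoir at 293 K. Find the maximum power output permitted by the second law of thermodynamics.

No engine can exceed the Carnot limit: η_max = 1 − T_C/T_H = 1 − 293.00/713.00 = 0.5891.
W_max = η_max · Q_H = 0.5891 × 527 = 310 kW.

Ẇ_max ≈ 310 kW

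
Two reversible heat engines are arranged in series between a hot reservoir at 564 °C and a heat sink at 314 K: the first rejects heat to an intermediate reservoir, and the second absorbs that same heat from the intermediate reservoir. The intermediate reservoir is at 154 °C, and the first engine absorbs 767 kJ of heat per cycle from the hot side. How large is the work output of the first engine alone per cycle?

T_H = 564 °C → 564 + 273.15 = 837.15 K.
T_m = 154 °C → 154 + 273.15 = 427.15 K.
First-stage efficiency η₁ = 1 − T_m/T_H = 1 − 427.15/837.15 = 0.4898.
W₁ = η₁·Q_H = 0.4898 × 767 = 376 kJ.

W₁ ≈ 376 kJ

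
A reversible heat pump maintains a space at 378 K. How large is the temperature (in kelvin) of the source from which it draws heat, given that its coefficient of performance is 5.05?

COP_HP = T_H/(T_H − T_C) ⇒ T_C = T_H·(COP_HP − 1)/COP_HP = 378.00 × (5.05 − 1)/5.05 = 303.1 K.

T_C ≈ 303.1 K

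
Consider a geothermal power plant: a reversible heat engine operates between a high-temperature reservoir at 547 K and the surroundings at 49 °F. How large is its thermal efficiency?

η ≈ 0.483

T_C = 49 °F → (49 − 32) × 5/9 = 9.44 °C = 282.59 K.
Carnot efficiency: η = 1 − T_C/T_H = 1 − 282.59/547.00 = 0.483.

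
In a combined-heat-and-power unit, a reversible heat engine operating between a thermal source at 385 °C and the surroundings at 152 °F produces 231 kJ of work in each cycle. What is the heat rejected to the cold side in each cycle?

T_H = 385 °C → 385 + 273.15 = 658.15 K.
T_C = 152 °F → (152 − 32) × 5/9 = 66.67 °C = 339.82 K.
Carnot efficiency: η = 1 − T_C/T_H = 1 − 339.82/658.15 = 0.4837.
Since Q_C/Q_H = T_C/T_H and Q_H = W/η, Q_C = W·T_C/(T_H − T_C) = 231 × 339.82/318.33 = 247 kJ.

Q_C ≈ 247 kJ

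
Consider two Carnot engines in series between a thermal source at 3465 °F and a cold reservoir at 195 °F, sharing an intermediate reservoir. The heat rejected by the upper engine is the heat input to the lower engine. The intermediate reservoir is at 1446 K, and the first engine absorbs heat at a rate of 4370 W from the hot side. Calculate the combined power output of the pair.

T_H = 3465 °F → (3465 − 32) × 5/9 = 1907.22 °C = 2180.37 K.
T_C = 195 °F → (195 − 32) × 5/9 = 90.56 °C = 363.71 K.
Two reversible stages in series are equivalent to a single Carnot engine between T_H and T_C, so η_total = 1 − T_C/T_H = 1 − 363.71/2180.37 = 0.8332.
W_total = η_total · Q_H = 0.8332 × 4370 = 3640 W.

Ẇ_total ≈ 3640 W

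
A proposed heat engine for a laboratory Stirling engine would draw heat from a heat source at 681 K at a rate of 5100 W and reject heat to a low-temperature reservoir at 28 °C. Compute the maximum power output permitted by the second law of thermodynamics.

T_C = 28 °C → 28 + 273.15 = 301.15 K.
By the Carnot theorem, η_max = 1 − T_C/T_H = 1 − 301.15/681.00 = 0.5578.
W_max = η_max · Q_H = 0.5578 × 5100 = 2840 W.

Ẇ_max ≈ 2840 W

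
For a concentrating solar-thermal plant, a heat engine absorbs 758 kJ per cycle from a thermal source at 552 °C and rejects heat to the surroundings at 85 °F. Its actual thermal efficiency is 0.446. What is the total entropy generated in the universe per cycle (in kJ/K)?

ΔS_univ ≈ 0.4692 kJ/K

T_H = 552 °C → 552 + 273.15 = 825.15 K.
T_C = 85 °F → (85 − 32) × 5/9 = 29.44 °C = 302.59 K.
W = η·Q_H = 0.446 × 758 = 338.1 kJ, so Q_C = Q_H − W = 419.9 kJ.
Entropy balance on the reservoirs: −Q_H/T_H = -0.9186 kJ/K, +Q_C/T_C = 1.388 kJ/K.
ΔS_univ = −Q_H/T_H + Q_C/T_C = 0.4692 kJ/K (> 0, since η = 0.446 < η_Carnot = 0.633).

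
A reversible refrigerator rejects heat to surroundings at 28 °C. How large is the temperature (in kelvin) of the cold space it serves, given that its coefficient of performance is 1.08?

T_C ≈ 156.4 K

T_H = 28 °C → 28 + 273.15 = 301.15 K.
COP_R = T_C/(T_H − T_C) ⇒ T_C = T_H·COP_R/(1 + COP_R) = 301.15 × 1.08/(1 + 1.08) = 156.4 K.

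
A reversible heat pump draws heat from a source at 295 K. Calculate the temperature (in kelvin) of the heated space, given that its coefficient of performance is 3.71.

COP_HP = T_H/(T_H − T_C) ⇒ T_H = T_C·COP_HP/(COP_HP − 1) = 295.00 × 3.71/(3.71 − 1) = 403.9 K.

T_H ≈ 403.9 K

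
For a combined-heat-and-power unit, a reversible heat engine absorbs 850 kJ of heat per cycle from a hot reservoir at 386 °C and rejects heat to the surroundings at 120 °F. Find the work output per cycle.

T_H = 386 °C → 386 + 273.15 = 659.15 K.
T_C = 120 °F → (120 − 32) × 5/9 = 48.89 °C = 322.04 K.
Since the cycle is reversible, η = 1 − T_C/T_H = 1 − 322.04/659.15 = 0.5114.
W = η·Q_H = 0.5114 × 850 = 434.7 kJ.

W ≈ 434.7 kJ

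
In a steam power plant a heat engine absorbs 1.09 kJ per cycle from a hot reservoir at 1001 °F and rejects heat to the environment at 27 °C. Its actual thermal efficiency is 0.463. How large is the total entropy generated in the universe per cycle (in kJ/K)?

T_H = 1001 °F → (1001 − 32) × 5/9 = 538.33 °C = 811.48 K.
T_C = 27 °C → 27 + 273.15 = 300.15 K.
W = η·Q_H = 0.463 × 1.09 = 0.5047 kJ, so Q_C = Q_H − W = 0.5853 kJ.
The hot reservoir loses entropy Q_H/T_H = 1.09/811.48 = 0.001343 kJ/K; the cold reservoir gains Q_C/T_C = 0.5853/300.15 = 0.001950 kJ/K.
ΔS_univ = −Q_H/T_H + Q_C/T_C = 6.07e-04 kJ/K (> 0, since η = 0.463 < η_Carnot = 0.630).

ΔS_univ ≈ 6.07e-04 kJ/K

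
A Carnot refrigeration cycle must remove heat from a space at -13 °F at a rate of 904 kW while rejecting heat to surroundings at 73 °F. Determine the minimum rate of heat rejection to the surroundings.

T_H = 73 °F → (73 − 32) × 5/9 = 22.78 °C = 295.93 K.
T_C = -13 °F → (-13 − 32) × 5/9 = -25.00 °C = 248.15 K.
For a reversible cycle Q_H/Q_C = T_H/T_C, so Q_H = Q_C·T_H/T_C = 904 × 295.93/248.15 = 1080 kW.

Q̇_H ≈ 1080 kW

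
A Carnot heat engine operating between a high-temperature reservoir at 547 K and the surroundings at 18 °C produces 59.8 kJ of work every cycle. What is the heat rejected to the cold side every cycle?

Q_C ≈ 68.1 kJ

T_C = 18 °C → 18 + 273.15 = 291.15 K.
Since the cycle is reversible, η = 1 − T_C/T_H = 1 − 291.15/547.00 = 0.4677.
Since Q_C/Q_H = T_C/T_H and Q_H = W/η, Q_C = W·T_C/(T_H − T_C) = 59.8 × 291.15/255.85 = 68.1 kJ.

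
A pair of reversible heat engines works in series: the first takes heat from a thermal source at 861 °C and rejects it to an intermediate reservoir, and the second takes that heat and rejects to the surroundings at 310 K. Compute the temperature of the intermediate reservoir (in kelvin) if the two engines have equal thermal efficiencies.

T_m ≈ 593 K

T_H = 861 °C → 861 + 273.15 = 1134.15 K.
Equal efficiencies require 1 − T_m/T_H = 1 − T_C/T_m, i.e. T_m/T_H = T_C/T_m, so T_m = √(T_H·T_C) = √(1134.15 × 310.00) = 593 K.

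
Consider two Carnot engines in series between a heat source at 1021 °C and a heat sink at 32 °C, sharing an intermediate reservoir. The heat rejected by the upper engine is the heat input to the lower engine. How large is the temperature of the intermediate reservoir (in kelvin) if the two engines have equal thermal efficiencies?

T_m ≈ 628.4 K

T_H = 1021 °C → 1021 + 273.15 = 1294.15 K.
T_C = 32 °C → 32 + 273.15 = 305.15 K.
Equal efficiencies require 1 − T_m/T_H = 1 − T_C/T_m, i.e. T_m/T_H = T_C/T_m, so T_m = √(T_H·T_C) = √(1294.15 × 305.15) = 628.4 K.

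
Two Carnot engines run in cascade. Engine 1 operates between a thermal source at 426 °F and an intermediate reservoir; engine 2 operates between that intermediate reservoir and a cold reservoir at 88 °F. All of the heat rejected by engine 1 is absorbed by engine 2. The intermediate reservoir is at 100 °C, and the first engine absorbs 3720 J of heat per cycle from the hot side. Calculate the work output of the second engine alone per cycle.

W₂ ≈ 521 J

T_H = 426 °F → (426 − 32) × 5/9 = 218.89 °C = 492.04 K.
T_C = 88 °F → (88 − 32) × 5/9 = 31.11 °C = 304.26 K.
T_m = 100 °C → 100 + 273.15 = 373.15 K.
Heat entering the second stage: Q_m = Q_H·(T_m/T_H) = 3720 × 373.15/492.04 = 2820 J.
Second-stage efficiency η₂ = 1 − T_C/T_m = 1 − 304.26/373.15 = 0.1846, so W₂ = η₂·Q_m = 521 J.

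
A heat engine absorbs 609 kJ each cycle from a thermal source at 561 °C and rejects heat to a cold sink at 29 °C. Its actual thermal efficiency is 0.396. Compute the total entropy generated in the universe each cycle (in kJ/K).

ΔS_univ ≈ 0.487 kJ/K

T_H = 561 °C → 561 + 273.15 = 834.15 K.
T_C = 29 °C → 29 + 273.15 = 302.15 K.
W = η·Q_H = 0.396 × 609 = 241.2 kJ, so Q_C = Q_H − W = 367.8 kJ.
Reservoir entropy changes: ΔS_H = −Q_H/T_H = −609/834.15 = -0.7301 kJ/K and ΔS_C = +Q_C/T_C = 367.8/302.15 = 1.217 kJ/K.
ΔS_univ = −Q_H/T_H + Q_C/T_C = 0.487 kJ/K (> 0, since η = 0.396 < η_Carnot = 0.638).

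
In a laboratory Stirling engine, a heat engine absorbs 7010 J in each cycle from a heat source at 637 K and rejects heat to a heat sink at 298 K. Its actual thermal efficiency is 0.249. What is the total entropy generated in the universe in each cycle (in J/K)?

ΔS_univ ≈ 6.66 J/K

W = η·Q_H = 0.249 × 7010 = 1745 J, so Q_C = Q_H − W = 5265 J.
Reservoir entropy changes: ΔS_H = −Q_H/T_H = −7010/637.00 = -11.00 J/K and ΔS_C = +Q_C/T_C = 5265/298.00 = 17.67 J/K.
ΔS_univ = −Q_H/T_H + Q_C/T_C = 6.66 J/K (> 0, since η = 0.249 < η_Carnot = 0.532).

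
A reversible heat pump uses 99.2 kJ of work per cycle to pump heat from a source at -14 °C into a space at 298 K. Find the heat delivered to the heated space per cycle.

T_C = -14 °C → -14 + 273.15 = 259.15 K.
For a reversible heat pump, COP_HP = T_H/(T_H − T_C) = 298.00/38.85 = 7.6705.
Q_H = COP_HP · W = 7.6705 × 99.2 = 761 kJ.

Q_H ≈ 761 kJ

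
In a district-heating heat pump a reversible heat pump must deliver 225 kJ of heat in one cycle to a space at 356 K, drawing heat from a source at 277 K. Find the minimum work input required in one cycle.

Reversible heating COP: COP_HP = T_H/(T_H − T_C) = 356.00/79.00 = 4.5063.
W = Q_H/COP_HP = 225/4.5063 = 49.9 kJ.

W_in ≈ 49.9 kJ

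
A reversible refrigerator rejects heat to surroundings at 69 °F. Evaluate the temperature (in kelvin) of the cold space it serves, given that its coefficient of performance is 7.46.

T_C ≈ 259 K

T_H = 69 °F → (69 − 32) × 5/9 = 20.56 °C = 293.71 K.
COP_R = T_C/(T_H − T_C) ⇒ T_C = T_H·COP_R/(1 + COP_R) = 293.71 × 7.46/(1 + 7.46) = 259 K.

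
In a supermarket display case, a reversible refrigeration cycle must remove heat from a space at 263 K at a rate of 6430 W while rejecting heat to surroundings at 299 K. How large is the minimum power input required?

Ẇ_in ≈ 880.2 W

COP_R = T_C/(T_H − T_C) = 263.00/36.00 = 7.3056.
W = Q_C/COP_R = 6430/7.3056 = 880.2 W.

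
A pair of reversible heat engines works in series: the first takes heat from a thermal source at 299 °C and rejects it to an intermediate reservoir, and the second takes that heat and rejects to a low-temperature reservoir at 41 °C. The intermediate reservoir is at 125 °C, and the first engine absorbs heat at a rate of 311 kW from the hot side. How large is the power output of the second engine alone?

T_H = 299 °C → 299 + 273.15 = 572.15 K.
T_C = 41 °C → 41 + 273.15 = 314.15 K.
T_m = 125 °C → 125 + 273.15 = 398.15 K.
Heat entering the second stage: Q_m = Q_H·(T_m/T_H) = 311 × 398.15/572.15 = 216 kW.
Second-stage efficiency η₂ = 1 − T_C/T_m = 1 − 314.15/398.15 = 0.2110, so W₂ = η₂·Q_m = 45.7 kW.

Ẇ₂ ≈ 45.7 kW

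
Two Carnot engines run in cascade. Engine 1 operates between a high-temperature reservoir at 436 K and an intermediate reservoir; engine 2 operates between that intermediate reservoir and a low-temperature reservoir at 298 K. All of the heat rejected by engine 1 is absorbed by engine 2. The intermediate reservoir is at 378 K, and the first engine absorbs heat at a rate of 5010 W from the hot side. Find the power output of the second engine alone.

Heat entering the second stage: Q_m = Q_H·(T_m/T_H) = 5010 × 378.00/436.00 = 4340 W.
Second-stage efficiency η₂ = 1 − T_C/T_m = 1 − 298.00/378.00 = 0.2116, so W₂ = η₂·Q_m = 919 W.

Ẇ₂ ≈ 919 W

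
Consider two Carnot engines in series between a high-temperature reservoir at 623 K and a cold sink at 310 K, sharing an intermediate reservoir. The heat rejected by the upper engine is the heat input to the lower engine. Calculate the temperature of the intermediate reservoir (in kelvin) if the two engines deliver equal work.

T_m ≈ 466 K

For reversible stages Q_m = Q_H·(T_m/T_H). Setting W₁ = Q_H(1 − T_m/T_H) equal to W₂ = Q_m(1 − T_C/T_m) = Q_H·(T_m − T_C)/T_H gives T_H − T_m = T_m − T_C, so T_m = (T_H + T_C)/2 = (623.00 + 310.00)/2 = 466 K.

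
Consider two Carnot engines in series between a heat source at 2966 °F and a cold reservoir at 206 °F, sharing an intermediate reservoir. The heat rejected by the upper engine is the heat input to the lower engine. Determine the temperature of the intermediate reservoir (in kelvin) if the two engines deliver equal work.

T_m ≈ 1136 K

T_H = 2966 °F → (2966 − 32) × 5/9 = 1630.00 °C = 1903.15 K.
T_C = 206 °F → (206 − 32) × 5/9 = 96.67 °C = 369.82 K.
For reversible stages Q_m = Q_H·(T_m/T_H). Setting W₁ = Q_H(1 − T_m/T_H) equal to W₂ = Q_m(1 − T_C/T_m) = Q_H·(T_m − T_C)/T_H gives T_H − T_m = T_m − T_C, so T_m = (T_H + T_C)/2 = (1903.15 + 369.82)/2 = 1136 K.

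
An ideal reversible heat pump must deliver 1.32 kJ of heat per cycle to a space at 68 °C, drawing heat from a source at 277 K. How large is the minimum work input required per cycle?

W_in ≈ 0.248 kJ

T_H = 68 °C → 68 + 273.15 = 341.15 K.
Reversible heating COP: COP_HP = T_H/(T_H − T_C) = 341.15/64.15 = 5.3180.
W = Q_H/COP_HP = 1.32/5.3180 = 0.248 kJ.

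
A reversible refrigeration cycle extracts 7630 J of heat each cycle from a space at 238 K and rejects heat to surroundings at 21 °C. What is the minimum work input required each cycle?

W_in ≈ 1800 J

T_H = 21 °C → 21 + 273.15 = 294.15 K.
Carnot COP: COP_R = T_C/(T_H − T_C) = 238.00/56.15 = 4.2386.
W = Q_C/COP_R = 7630/4.2386 = 1800 J.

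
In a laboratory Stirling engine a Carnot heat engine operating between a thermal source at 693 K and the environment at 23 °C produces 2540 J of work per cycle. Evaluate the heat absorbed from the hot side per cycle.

Q_H ≈ 4435 J

T_C = 23 °C → 23 + 273.15 = 296.15 K.
The Carnot efficiency is η = 1 − T_C/T_H = 1 − 296.15/693.00 = 0.5727.
Q_H = W/η = 2540/0.5727 = 4435 J.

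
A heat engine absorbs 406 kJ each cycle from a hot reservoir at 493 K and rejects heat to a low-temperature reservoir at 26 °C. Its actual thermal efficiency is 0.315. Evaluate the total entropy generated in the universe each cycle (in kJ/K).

ΔS_univ ≈ 0.106 kJ/K

T_C = 26 °C → 26 + 273.15 = 299.15 K.
W = η·Q_H = 0.315 × 406 = 127.9 kJ, so Q_C = Q_H − W = 278.1 kJ.
Reservoir entropy changes: ΔS_H = −Q_H/T_H = −406/493.00 = -0.8235 kJ/K and ΔS_C = +Q_C/T_C = 278.1/299.15 = 0.9297 kJ/K.
ΔS_univ = −Q_H/T_H + Q_C/T_C = 0.106 kJ/K (> 0, since η = 0.315 < η_Carnot = 0.393).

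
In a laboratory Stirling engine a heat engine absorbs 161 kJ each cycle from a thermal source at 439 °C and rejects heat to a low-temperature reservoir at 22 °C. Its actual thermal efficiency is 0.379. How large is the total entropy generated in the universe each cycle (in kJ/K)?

T_H = 439 °C → 439 + 273.15 = 712.15 K.
T_C = 22 °C → 22 + 273.15 = 295.15 K.
W = η·Q_H = 0.379 × 161 = 61.02 kJ, so Q_C = Q_H − W = 99.98 kJ.
The hot reservoir loses entropy Q_H/T_H = 161/712.15 = 0.2261 kJ/K; the cold reservoir gains Q_C/T_C = 99.98/295.15 = 0.3387 kJ/K.
ΔS_univ = −Q_H/T_H + Q_C/T_C = 0.113 kJ/K (> 0, since η = 0.379 < η_Carnot = 0.586).

ΔS_univ ≈ 0.113 kJ/K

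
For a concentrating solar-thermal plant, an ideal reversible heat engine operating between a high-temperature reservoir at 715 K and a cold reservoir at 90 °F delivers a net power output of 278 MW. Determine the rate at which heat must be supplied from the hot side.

T_C = 90 °F → (90 − 32) × 5/9 = 32.22 °C = 305.37 K.
Carnot efficiency: η = 1 − T_C/T_H = 1 − 305.37/715.00 = 0.5729.
Q_H = W/η = 278/0.5729 = 485 MW.

Q̇_H ≈ 485 MW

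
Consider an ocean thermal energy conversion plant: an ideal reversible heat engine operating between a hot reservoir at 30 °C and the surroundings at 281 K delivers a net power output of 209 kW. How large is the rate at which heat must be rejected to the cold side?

T_H = 30 °C → 30 + 273.15 = 303.15 K.
Carnot efficiency: η = 1 − T_C/T_H = 1 − 281.00/303.15 = 0.0731.
Since Q_C/Q_H = T_C/T_H and Q_H = W/η, Q_C = W·T_C/(T_H − T_C) = 209 × 281.00/22.15 = 2650 kW.

Q̇_C ≈ 2650 kW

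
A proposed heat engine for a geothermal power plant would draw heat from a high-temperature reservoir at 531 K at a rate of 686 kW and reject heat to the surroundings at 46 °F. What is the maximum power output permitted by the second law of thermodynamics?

Ẇ_max ≈ 323.1 kW

T_C = 46 °F → (46 − 32) × 5/9 = 7.78 °C = 280.93 K.
The second-law ceiling is the Carnot efficiency, η_max = 1 − T_C/T_H = 1 − 280.93/531.00 = 0.4709.
W_max = η_max · Q_H = 0.4709 × 686 = 323.1 kW.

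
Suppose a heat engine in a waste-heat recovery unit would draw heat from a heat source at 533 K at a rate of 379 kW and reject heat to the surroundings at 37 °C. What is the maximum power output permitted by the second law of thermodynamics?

T_C = 37 °C → 37 + 273.15 = 310.15 K.
The second-law ceiling is the Carnot efficiency, η_max = 1 − T_C/T_H = 1 − 310.15/533.00 = 0.4181.
W_max = η_max · Q_H = 0.4181 × 379 = 158.5 kW.

Ẇ_max ≈ 158.5 kW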